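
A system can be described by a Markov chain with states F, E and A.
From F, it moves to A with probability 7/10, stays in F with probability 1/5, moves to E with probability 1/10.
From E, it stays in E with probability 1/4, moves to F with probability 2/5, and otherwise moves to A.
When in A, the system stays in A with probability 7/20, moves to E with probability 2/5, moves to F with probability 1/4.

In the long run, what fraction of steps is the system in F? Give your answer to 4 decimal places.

0.2774

Let the stationary distribution be π with π = πP and π_1 + π_2 + π_3 = 1.
π_1 = 0.2·π_1 + 0.4·π_2 + 0.25·π_3
π_2 = 0.1·π_1 + 0.25·π_2 + 0.4·π_3
Solving with the normalization constraint gives π = (0.2774, 0.2754, 0.4471).
So the stationary probability of F is 0.2774.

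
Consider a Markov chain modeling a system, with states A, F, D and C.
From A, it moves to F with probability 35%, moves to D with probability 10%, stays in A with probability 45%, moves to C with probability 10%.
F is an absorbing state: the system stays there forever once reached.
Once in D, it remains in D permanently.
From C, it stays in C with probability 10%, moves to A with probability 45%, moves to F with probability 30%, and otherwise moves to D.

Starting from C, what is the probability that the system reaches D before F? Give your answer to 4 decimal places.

Let h(s) be the probability of absorption at D starting from transient state s. Then h(D) = 1 and h(F) = 0. By first-step analysis:
h(A) = 0.45·h(A) + 0.35·0 + 0.1·1 + 0.1·h(C)
h(C) = 0.45·h(A) + 0.3·0 + 0.15·1 + 0.1·h(C)
Solving: h(A) = 0.2333, h(C) = 0.2833.
Starting from C, the probability is 0.2833.

0.2833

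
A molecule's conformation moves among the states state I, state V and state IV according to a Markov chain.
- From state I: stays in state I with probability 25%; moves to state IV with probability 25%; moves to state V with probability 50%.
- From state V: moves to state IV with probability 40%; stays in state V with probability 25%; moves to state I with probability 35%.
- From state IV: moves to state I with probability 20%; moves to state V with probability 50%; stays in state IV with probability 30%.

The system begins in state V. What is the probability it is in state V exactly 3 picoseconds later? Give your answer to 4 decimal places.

0.3906

Propagate the distribution vector 3 picoseconds from state V.
After 0 picoseconds: (0.0000, 1.0000, 0.0000)
After 1 picosecond: (0.3500, 0.2500, 0.4000)
After 2 picoseconds: (0.2550, 0.4375, 0.3075)
After 3 picoseconds: (0.2784, 0.3906, 0.3310)
P(in state V after 3 picoseconds) = 0.3906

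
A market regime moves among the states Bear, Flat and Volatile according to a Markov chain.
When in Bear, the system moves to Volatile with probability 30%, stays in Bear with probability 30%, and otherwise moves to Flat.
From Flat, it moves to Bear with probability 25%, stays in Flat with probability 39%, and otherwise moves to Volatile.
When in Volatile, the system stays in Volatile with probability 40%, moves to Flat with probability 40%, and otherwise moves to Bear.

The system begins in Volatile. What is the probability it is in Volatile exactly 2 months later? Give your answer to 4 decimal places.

Sum over the intermediate state after 1 month:
P = P(Volatile→Bear)·P(Bear→Volatile) + P(Volatile→Flat)·P(Flat→Volatile) + P(Volatile→Volatile)·P(Volatile→Volatile)
  = 0.2×0.3 + 0.4×0.36 + 0.4×0.4
  = 0.0600 + 0.1440 + 0.1600 = 0.3640

0.3640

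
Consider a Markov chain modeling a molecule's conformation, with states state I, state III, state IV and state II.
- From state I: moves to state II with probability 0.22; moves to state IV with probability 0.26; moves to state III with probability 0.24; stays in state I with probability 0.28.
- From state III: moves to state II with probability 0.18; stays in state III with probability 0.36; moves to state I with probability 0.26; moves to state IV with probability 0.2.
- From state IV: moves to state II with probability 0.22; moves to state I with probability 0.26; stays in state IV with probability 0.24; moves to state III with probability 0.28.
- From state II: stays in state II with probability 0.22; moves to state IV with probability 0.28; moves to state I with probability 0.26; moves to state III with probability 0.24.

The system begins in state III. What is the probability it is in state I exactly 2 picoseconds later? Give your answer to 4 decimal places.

Propagate the distribution vector 2 picoseconds from state III.
After 0 picoseconds: (0.0000, 1.0000, 0.0000, 0.0000)
After 1 picosecond: (0.2600, 0.3600, 0.2000, 0.1800)
After 2 picoseconds: (0.2652, 0.2912, 0.2380, 0.2056)
P(in state I after 2 picoseconds) = 0.2652

0.2652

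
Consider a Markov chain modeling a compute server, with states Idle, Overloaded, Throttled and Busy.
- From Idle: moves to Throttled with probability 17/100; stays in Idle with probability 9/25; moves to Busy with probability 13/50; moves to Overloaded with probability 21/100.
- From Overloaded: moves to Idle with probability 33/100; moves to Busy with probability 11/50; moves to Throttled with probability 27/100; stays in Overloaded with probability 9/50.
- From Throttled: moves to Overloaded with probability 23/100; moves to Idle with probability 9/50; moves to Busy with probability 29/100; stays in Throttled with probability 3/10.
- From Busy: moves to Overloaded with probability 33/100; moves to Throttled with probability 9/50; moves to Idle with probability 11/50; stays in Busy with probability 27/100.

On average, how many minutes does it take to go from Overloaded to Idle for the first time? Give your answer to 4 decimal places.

Let t(s) be the expected number of minutes to first reach Idle from state s, with t(Idle) = 0. Conditioning on the first minute:
t(Overloaded) = 1 + 0.18·t(Overloaded) + 0.27·t(Throttled) + 0.22·t(Busy)
t(Throttled) = 1 + 0.23·t(Overloaded) + 0.3·t(Throttled) + 0.29·t(Busy)
t(Busy) = 1 + 0.33·t(Overloaded) + 0.18·t(Throttled) + 0.27·t(Busy)
Solving: t(Overloaded) = 3.7851, t(Throttled) = 4.3979, t(Busy) = 4.1654.
Expected minutes from Overloaded to Idle: 3.7851.

3.7851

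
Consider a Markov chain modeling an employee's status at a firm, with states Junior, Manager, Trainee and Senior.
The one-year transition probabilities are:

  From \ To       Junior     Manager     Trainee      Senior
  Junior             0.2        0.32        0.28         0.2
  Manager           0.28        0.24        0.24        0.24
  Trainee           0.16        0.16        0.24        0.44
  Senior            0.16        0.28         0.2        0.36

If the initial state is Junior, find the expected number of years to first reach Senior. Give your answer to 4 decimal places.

3.6690

Let t(s) be the expected number of years to first reach Senior from state s, with t(Senior) = 0. Conditioning on the first year:
t(Junior) = 1 + 0.2·t(Junior) + 0.32·t(Manager) + 0.28·t(Trainee)
t(Manager) = 1 + 0.28·t(Junior) + 0.24·t(Manager) + 0.24·t(Trainee)
t(Trainee) = 1 + 0.16·t(Junior) + 0.16·t(Manager) + 0.24·t(Trainee)
Solving: t(Junior) = 3.6690, t(Manager) = 3.5639, t(Trainee) = 2.8385.
Expected years from Junior to Senior: 3.6690.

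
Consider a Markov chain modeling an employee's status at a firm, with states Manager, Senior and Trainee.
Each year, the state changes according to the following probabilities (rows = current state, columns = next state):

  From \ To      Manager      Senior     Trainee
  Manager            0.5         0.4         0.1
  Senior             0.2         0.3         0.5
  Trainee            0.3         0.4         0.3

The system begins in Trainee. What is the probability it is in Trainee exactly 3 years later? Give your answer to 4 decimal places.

Propagate the distribution vector 3 years from Trainee.
After 0 years: (0.0000, 0.0000, 1.0000)
After 1 year: (0.3000, 0.4000, 0.3000)
After 2 years: (0.3200, 0.3600, 0.3200)
After 3 years: (0.3280, 0.3640, 0.3080)
P(in Trainee after 3 years) = 0.3080

0.3080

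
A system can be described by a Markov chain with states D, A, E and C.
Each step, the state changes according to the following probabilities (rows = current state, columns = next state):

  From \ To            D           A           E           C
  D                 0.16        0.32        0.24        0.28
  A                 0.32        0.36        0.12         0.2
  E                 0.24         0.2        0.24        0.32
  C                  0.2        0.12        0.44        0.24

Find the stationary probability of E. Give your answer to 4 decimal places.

Let the stationary distribution be π with π = πP and π_1 + π_2 + π_3 + π_4 = 1.
π_1 = 0.16·π_1 + 0.32·π_2 + 0.24·π_3 + 0.2·π_4
π_2 = 0.32·π_1 + 0.36·π_2 + 0.2·π_3 + 0.12·π_4
π_3 = 0.24·π_1 + 0.12·π_2 + 0.24·π_3 + 0.44·π_4
Solving with the normalization constraint gives π = (0.2308, 0.2463, 0.2625, 0.2604).
So the stationary probability of E is 0.2625.

0.2625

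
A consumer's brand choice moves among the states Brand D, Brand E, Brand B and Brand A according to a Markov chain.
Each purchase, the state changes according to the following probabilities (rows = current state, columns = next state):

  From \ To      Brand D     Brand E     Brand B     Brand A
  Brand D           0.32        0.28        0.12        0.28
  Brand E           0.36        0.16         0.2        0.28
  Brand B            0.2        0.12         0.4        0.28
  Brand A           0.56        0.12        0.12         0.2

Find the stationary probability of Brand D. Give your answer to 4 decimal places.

Let the stationary distribution be π with π = πP and π_1 + π_2 + π_3 + π_4 = 1.
π_1 = 0.32·π_1 + 0.36·π_2 + 0.2·π_3 + 0.56·π_4
π_2 = 0.28·π_1 + 0.16·π_2 + 0.12·π_3 + 0.12·π_4
π_3 = 0.12·π_1 + 0.2·π_2 + 0.4·π_3 + 0.12·π_4
Solving with the normalization constraint gives π = (0.3672, 0.1862, 0.1874, 0.2593).
So the stationary probability of Brand D is 0.3672.

0.3672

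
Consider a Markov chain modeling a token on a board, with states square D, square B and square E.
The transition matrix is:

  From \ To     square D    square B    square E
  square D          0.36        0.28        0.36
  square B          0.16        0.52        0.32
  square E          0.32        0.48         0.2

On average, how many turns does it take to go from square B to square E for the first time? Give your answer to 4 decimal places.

Let t(s) be the expected number of turns to first reach square E from state s, with t(square E) = 0. Conditioning on the first turn:
t(square D) = 1 + 0.36·t(square D) + 0.28·t(square B)
t(square B) = 1 + 0.16·t(square D) + 0.52·t(square B)
Solving: t(square D) = 2.8963, t(square B) = 3.0488.
Expected turns from square B to square E: 3.0488.

3.0488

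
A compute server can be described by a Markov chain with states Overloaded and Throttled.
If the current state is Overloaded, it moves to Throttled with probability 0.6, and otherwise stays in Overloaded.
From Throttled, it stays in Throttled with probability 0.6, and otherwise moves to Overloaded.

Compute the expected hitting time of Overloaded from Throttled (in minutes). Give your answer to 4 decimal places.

2.5000

Let t(s) be the expected number of minutes to first reach Overloaded from state s, with t(Overloaded) = 0. Conditioning on the first minute:
t(Throttled) = 1 + 0.6·t(Throttled)
Solving: t(Throttled) = 2.5000.
Expected minutes from Throttled to Overloaded: 2.5000.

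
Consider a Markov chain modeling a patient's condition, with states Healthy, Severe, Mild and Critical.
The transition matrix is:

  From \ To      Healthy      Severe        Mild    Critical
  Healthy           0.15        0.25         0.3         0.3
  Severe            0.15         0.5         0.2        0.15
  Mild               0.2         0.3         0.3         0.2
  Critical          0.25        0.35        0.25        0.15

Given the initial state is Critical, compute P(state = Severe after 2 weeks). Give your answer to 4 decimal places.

0.3650

Propagate the distribution vector 2 weeks from Critical.
After 0 weeks: (0.0000, 0.0000, 0.0000, 1.0000)
After 1 week: (0.2500, 0.3500, 0.2500, 0.1500)
After 2 weeks: (0.1775, 0.3650, 0.2575, 0.2000)
P(in Severe after 2 weeks) = 0.3650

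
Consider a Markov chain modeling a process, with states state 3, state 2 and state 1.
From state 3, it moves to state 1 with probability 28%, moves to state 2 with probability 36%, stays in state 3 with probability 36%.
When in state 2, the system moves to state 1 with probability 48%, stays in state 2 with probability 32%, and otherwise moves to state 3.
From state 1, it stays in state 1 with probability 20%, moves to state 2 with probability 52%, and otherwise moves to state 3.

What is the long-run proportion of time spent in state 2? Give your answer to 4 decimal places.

Let the stationary distribution be π with π = πP and π_1 + π_2 + π_3 = 1.
π_1 = 0.36·π_1 + 0.2·π_2 + 0.28·π_3
π_2 = 0.36·π_1 + 0.32·π_2 + 0.52·π_3
Solving with the normalization constraint gives π = (0.2698, 0.3974, 0.3328).
So the stationary probability of state 2 is 0.3974.

0.3974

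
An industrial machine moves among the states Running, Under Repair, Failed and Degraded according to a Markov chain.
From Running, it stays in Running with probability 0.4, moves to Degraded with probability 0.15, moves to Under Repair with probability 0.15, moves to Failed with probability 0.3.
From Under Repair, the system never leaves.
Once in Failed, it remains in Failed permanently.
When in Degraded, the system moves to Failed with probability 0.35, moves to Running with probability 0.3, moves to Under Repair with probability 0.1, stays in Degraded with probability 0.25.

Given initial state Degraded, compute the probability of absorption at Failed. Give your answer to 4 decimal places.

Let h(s) be the probability of absorption at Failed starting from transient state s. Then h(Failed) = 1 and h(Under Repair) = 0. By first-step analysis:
h(Running) = 0.4·h(Running) + 0.15·0 + 0.3·1 + 0.15·h(Degraded)
h(Degraded) = 0.3·h(Running) + 0.1·0 + 0.35·1 + 0.25·h(Degraded)
Solving: h(Running) = 0.6852, h(Degraded) = 0.7407.
Starting from Degraded, the probability is 0.7407.

0.7407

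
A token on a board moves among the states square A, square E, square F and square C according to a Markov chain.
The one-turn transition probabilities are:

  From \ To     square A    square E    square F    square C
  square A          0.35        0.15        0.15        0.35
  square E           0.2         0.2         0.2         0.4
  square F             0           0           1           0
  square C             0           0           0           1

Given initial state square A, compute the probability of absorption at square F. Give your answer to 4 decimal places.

0.3061

Let h(s) be the probability of absorption at square F starting from transient state s. Then h(square F) = 1 and h(square C) = 0. By first-step analysis:
h(square A) = 0.35·h(square A) + 0.15·h(square E) + 0.15·1 + 0.35·0
h(square E) = 0.2·h(square A) + 0.2·h(square E) + 0.2·1 + 0.4·0
Solving: h(square A) = 0.3061, h(square E) = 0.3265.
Starting from square A, the probability is 0.3061.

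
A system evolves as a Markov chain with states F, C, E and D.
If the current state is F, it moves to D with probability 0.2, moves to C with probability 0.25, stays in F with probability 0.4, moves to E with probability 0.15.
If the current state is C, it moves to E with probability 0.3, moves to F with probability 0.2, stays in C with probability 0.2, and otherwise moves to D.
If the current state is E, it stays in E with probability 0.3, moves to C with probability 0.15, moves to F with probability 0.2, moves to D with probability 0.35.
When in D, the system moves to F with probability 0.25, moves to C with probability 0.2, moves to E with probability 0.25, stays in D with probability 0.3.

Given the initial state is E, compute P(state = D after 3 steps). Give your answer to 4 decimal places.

0.2869

Propagate the distribution vector 3 steps from E.
After 0 steps: (0.0000, 0.0000, 1.0000, 0.0000)
After 1 step: (0.2000, 0.1500, 0.3000, 0.3500)
After 2 steps: (0.2575, 0.1950, 0.2525, 0.2950)
After 3 steps: (0.2663, 0.2003, 0.2466, 0.2869)
P(in D after 3 steps) = 0.2869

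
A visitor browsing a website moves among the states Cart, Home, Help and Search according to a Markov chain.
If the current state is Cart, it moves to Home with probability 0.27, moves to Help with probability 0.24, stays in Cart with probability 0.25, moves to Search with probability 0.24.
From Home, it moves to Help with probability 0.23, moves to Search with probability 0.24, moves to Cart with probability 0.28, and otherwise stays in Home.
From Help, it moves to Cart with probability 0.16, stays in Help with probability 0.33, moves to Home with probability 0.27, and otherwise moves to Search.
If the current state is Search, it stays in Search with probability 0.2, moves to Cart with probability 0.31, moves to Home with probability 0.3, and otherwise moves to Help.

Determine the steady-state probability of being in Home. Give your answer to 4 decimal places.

Let the stationary distribution be π with π = πP and π_1 + π_2 + π_3 + π_4 = 1.
π_1 = 0.25·π_1 + 0.28·π_2 + 0.16·π_3 + 0.31·π_4
π_2 = 0.27·π_1 + 0.25·π_2 + 0.27·π_3 + 0.3·π_4
π_3 = 0.24·π_1 + 0.23·π_2 + 0.33·π_3 + 0.19·π_4
Solving with the normalization constraint gives π = (0.2497, 0.2715, 0.2481, 0.2308).
So the stationary probability of Home is 0.2715.

0.2715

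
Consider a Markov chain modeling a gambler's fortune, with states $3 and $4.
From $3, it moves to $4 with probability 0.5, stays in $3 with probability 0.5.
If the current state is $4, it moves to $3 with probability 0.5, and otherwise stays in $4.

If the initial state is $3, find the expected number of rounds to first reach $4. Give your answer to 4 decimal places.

Let t(s) be the expected number of rounds to first reach $4 from state s, with t($4) = 0. Conditioning on the first round:
t($3) = 1 + 0.5·t($3)
Solving: t($3) = 2.0000.
Expected rounds from $3 to $4: 2.0000.

2.0000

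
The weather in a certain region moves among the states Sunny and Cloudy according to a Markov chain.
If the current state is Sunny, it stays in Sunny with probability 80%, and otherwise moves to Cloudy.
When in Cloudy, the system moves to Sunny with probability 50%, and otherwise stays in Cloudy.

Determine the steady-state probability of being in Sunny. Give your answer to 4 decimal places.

0.7143

Let the stationary distribution be π with π = πP and π_1 + π_2 = 1.
π_1 = 0.8·π_1 + 0.5·π_2
Solving with the normalization constraint gives π = (0.7143, 0.2857).
So the stationary probability of Sunny is 0.7143.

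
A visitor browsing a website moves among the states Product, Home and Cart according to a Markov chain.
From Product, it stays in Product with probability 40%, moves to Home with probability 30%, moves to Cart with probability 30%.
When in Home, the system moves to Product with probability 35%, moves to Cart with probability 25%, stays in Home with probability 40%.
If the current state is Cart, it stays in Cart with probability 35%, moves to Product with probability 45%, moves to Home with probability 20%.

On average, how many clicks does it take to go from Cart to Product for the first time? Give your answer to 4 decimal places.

2.3529

Let t(s) be the expected number of clicks to first reach Product from state s, with t(Product) = 0. Conditioning on the first click:
t(Home) = 1 + 0.4·t(Home) + 0.25·t(Cart)
t(Cart) = 1 + 0.2·t(Home) + 0.35·t(Cart)
Solving: t(Home) = 2.6471, t(Cart) = 2.3529.
Expected clicks from Cart to Product: 2.3529.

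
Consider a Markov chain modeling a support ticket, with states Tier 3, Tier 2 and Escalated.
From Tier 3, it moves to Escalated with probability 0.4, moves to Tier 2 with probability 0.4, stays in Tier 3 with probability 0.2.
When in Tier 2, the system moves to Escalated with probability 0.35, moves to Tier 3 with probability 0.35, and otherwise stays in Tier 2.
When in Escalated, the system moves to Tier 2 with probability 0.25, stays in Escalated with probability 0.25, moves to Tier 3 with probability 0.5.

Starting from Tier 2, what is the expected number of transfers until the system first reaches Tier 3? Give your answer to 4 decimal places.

Let t(s) be the expected number of transfers to first reach Tier 3 from state s, with t(Tier 3) = 0. Conditioning on the first transfer:
t(Tier 2) = 1 + 0.3·t(Tier 2) + 0.35·t(Escalated)
t(Escalated) = 1 + 0.25·t(Tier 2) + 0.25·t(Escalated)
Solving: t(Tier 2) = 2.5143, t(Escalated) = 2.1714.
Expected transfers from Tier 2 to Tier 3: 2.5143.

2.5143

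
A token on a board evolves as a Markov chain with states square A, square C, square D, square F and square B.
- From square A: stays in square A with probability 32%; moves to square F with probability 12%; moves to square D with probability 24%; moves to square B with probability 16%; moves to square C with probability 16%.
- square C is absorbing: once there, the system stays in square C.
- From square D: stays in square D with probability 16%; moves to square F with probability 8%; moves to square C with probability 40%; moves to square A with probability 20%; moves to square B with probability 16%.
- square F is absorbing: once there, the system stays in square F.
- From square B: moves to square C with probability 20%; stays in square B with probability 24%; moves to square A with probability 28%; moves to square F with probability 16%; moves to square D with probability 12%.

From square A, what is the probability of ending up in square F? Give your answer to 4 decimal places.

0.3553

Let h(s) be the probability of absorption at square F starting from transient state s. Then h(square F) = 1 and h(square C) = 0. By first-step analysis:
h(square A) = 0.32·h(square A) + 0.16·0 + 0.24·h(square D) + 0.12·1 + 0.16·h(square B)
h(square D) = 0.2·h(square A) + 0.4·0 + 0.16·h(square D) + 0.08·1 + 0.16·h(square B)
h(square B) = 0.28·h(square A) + 0.2·0 + 0.12·h(square D) + 0.16·1 + 0.24·h(square B)
Solving: h(square A) = 0.3553, h(square D) = 0.2525, h(square B) = 0.3813.
Starting from square A, the probability is 0.3553.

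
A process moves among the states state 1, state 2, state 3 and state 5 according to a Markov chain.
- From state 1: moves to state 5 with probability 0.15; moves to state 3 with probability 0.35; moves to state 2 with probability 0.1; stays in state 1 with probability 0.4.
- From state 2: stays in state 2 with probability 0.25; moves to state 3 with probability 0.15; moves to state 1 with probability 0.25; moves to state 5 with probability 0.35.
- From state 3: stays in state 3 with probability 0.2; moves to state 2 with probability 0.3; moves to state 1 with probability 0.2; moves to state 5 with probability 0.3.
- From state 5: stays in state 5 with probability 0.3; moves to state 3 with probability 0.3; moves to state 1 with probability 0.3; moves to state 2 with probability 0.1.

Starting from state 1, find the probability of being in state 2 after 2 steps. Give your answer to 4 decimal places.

Propagate the distribution vector 2 steps from state 1.
After 0 steps: (1.0000, 0.0000, 0.0000, 0.0000)
After 1 step: (0.4000, 0.1000, 0.3500, 0.1500)
After 2 steps: (0.3000, 0.1850, 0.2700, 0.2450)
P(in state 2 after 2 steps) = 0.1850

0.1850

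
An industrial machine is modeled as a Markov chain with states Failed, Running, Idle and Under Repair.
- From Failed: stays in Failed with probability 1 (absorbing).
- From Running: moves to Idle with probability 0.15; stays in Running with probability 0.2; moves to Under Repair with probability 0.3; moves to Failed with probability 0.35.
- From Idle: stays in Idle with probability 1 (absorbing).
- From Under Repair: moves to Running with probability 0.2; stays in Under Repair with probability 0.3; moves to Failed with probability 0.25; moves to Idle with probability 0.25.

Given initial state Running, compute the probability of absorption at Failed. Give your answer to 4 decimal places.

Let h(s) be the probability of absorption at Failed starting from transient state s. Then h(Failed) = 1 and h(Idle) = 0. By first-step analysis:
h(Running) = 0.35·1 + 0.2·h(Running) + 0.15·0 + 0.3·h(Under Repair)
h(Under Repair) = 0.25·1 + 0.2·h(Running) + 0.25·0 + 0.3·h(Under Repair)
Solving: h(Running) = 0.6400, h(Under Repair) = 0.5400.
Starting from Running, the probability is 0.6400.

0.6400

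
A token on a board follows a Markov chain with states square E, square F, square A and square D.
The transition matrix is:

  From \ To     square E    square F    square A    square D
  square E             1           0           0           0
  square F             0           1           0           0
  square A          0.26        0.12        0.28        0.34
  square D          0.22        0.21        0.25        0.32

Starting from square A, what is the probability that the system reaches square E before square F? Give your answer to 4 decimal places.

0.6218

Let h(s) be the probability of absorption at square E starting from transient state s. Then h(square E) = 1 and h(square F) = 0. By first-step analysis:
h(square A) = 0.26·1 + 0.12·0 + 0.28·h(square A) + 0.34·h(square D)
h(square D) = 0.22·1 + 0.21·0 + 0.25·h(square A) + 0.32·h(square D)
Solving: h(square A) = 0.6218, h(square D) = 0.5522.
Starting from square A, the probability is 0.6218.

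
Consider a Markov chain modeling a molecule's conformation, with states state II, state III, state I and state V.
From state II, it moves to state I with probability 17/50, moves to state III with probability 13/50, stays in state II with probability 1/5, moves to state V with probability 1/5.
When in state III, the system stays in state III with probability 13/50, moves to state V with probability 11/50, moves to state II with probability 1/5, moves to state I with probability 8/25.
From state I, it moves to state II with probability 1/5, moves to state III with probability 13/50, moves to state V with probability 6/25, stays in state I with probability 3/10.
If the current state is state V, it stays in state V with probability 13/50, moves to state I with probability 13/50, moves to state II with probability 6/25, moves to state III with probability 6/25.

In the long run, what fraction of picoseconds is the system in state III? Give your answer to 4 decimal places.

0.2554

Let the stationary distribution be π with π = πP and π_1 + π_2 + π_3 + π_4 = 1.
π_1 = 0.2·π_1 + 0.2·π_2 + 0.2·π_3 + 0.24·π_4
π_2 = 0.26·π_1 + 0.26·π_2 + 0.26·π_3 + 0.24·π_4
π_3 = 0.34·π_1 + 0.32·π_2 + 0.3·π_3 + 0.26·π_4
Solving with the normalization constraint gives π = (0.2092, 0.2554, 0.3042, 0.2311).
So the stationary probability of state III is 0.2554.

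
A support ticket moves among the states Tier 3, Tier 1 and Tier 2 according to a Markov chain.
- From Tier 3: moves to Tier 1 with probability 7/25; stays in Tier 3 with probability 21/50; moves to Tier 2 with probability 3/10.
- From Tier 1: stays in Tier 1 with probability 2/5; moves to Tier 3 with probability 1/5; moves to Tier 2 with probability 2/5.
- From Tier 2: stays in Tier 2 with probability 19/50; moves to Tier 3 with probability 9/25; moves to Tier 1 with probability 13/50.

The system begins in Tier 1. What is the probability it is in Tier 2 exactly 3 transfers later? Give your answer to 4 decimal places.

Propagate the distribution vector 3 transfers from Tier 1.
After 0 transfers: (0.0000, 1.0000, 0.0000)
After 1 transfer: (0.2000, 0.4000, 0.4000)
After 2 transfers: (0.3080, 0.3200, 0.3720)
After 3 transfers: (0.3273, 0.3110, 0.3618)
P(in Tier 2 after 3 transfers) = 0.3618

0.3618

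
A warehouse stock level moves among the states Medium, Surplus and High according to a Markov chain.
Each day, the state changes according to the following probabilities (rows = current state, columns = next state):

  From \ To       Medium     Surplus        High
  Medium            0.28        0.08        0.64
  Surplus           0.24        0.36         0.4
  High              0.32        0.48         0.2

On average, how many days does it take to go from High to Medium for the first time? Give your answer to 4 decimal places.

Let t(s) be the expected number of days to first reach Medium from state s, with t(Medium) = 0. Conditioning on the first day:
t(Surplus) = 1 + 0.36·t(Surplus) + 0.4·t(High)
t(High) = 1 + 0.48·t(Surplus) + 0.2·t(High)
Solving: t(Surplus) = 3.7500, t(High) = 3.5000.
Expected days from High to Medium: 3.5000.

3.5000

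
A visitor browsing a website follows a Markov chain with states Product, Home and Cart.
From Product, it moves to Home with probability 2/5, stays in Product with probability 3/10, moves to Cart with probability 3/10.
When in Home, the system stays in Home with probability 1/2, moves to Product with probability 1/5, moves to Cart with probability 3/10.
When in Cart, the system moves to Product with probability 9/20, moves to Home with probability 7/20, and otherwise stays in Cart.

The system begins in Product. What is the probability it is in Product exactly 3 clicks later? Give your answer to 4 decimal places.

0.2980

Propagate the distribution vector 3 clicks from Product.
After 0 clicks: (1.0000, 0.0000, 0.0000)
After 1 click: (0.3000, 0.4000, 0.3000)
After 2 clicks: (0.3050, 0.4250, 0.2700)
After 3 clicks: (0.2980, 0.4290, 0.2730)
P(in Product after 3 clicks) = 0.2980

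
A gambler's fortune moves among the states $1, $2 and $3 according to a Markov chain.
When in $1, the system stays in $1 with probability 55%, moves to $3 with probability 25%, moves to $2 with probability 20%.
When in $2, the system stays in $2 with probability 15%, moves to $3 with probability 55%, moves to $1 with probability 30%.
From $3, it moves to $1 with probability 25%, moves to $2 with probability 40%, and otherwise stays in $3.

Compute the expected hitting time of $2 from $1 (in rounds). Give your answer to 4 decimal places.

Let t(s) be the expected number of rounds to first reach $2 from state s, with t($2) = 0. Conditioning on the first round:
t($1) = 1 + 0.55·t($1) + 0.25·t($3)
t($3) = 1 + 0.25·t($1) + 0.35·t($3)
Solving: t($1) = 3.9130, t($3) = 3.0435.
Expected rounds from $1 to $2: 3.9130.

3.9130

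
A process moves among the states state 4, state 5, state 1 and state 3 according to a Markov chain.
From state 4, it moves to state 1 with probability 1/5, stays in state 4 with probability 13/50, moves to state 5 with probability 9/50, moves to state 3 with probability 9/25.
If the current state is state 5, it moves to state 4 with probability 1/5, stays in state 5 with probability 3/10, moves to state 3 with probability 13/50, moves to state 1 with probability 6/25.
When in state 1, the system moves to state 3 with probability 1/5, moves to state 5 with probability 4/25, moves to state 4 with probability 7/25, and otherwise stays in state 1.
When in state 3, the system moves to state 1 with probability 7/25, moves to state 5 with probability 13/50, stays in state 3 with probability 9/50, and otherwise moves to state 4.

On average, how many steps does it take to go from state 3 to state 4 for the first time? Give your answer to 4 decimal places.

Let t(s) be the expected number of steps to first reach state 4 from state s, with t(state 4) = 0. Conditioning on the first step:
t(state 5) = 1 + 0.3·t(state 5) + 0.24·t(state 1) + 0.26·t(state 3)
t(state 1) = 1 + 0.16·t(state 5) + 0.36·t(state 1) + 0.2·t(state 3)
t(state 3) = 1 + 0.26·t(state 5) + 0.28·t(state 1) + 0.18·t(state 3)
Solving: t(state 5) = 4.1556, t(state 1) = 3.7997, t(state 3) = 3.8346.
Expected steps from state 3 to state 4: 3.8346.

3.8346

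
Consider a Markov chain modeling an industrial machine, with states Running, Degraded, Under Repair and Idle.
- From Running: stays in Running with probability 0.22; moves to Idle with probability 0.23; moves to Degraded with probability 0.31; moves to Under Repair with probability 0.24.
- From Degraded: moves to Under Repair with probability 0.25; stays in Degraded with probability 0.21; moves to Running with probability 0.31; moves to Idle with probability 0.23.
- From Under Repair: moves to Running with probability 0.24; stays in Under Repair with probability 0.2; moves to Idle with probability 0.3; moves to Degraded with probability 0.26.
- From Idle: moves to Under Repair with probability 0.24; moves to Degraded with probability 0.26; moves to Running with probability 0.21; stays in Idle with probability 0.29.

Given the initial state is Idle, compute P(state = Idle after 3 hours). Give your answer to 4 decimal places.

0.2622

Propagate the distribution vector 3 hours from Idle.
After 0 hours: (0.0000, 0.0000, 0.0000, 1.0000)
After 1 hour: (0.2100, 0.2600, 0.2400, 0.2900)
After 2 hours: (0.2453, 0.2575, 0.2330, 0.2642)
After 3 hours: (0.2452, 0.2594, 0.2333, 0.2622)
P(in Idle after 3 hours) = 0.2622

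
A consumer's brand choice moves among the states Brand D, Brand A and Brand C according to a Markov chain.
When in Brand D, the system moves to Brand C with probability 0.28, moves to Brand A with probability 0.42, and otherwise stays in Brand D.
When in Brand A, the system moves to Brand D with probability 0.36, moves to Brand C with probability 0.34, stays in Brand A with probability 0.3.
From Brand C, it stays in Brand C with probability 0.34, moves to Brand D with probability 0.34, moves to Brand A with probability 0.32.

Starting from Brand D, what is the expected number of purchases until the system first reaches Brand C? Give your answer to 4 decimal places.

Let t(s) be the expected number of purchases to first reach Brand C from state s, with t(Brand C) = 0. Conditioning on the first purchase:
t(Brand D) = 1 + 0.3·t(Brand D) + 0.42·t(Brand A)
t(Brand A) = 1 + 0.36·t(Brand D) + 0.3·t(Brand A)
Solving: t(Brand D) = 3.3058, t(Brand A) = 3.1287.
Expected purchases from Brand D to Brand C: 3.3058.

3.3058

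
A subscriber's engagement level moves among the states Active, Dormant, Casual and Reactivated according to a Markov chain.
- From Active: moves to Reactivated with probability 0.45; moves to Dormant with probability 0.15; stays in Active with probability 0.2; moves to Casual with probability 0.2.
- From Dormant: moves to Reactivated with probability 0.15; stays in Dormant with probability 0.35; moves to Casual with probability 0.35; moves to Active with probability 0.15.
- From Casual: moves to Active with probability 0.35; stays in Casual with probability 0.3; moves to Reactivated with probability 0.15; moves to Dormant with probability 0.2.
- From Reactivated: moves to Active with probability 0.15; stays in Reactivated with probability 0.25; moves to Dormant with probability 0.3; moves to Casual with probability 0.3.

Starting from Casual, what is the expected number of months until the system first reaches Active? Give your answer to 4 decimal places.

Let t(s) be the expected number of months to first reach Active from state s, with t(Active) = 0. Conditioning on the first month:
t(Dormant) = 1 + 0.35·t(Dormant) + 0.35·t(Casual) + 0.15·t(Reactivated)
t(Casual) = 1 + 0.2·t(Dormant) + 0.3·t(Casual) + 0.15·t(Reactivated)
t(Reactivated) = 1 + 0.3·t(Dormant) + 0.3·t(Casual) + 0.25·t(Reactivated)
Solving: t(Dormant) = 4.6494, t(Casual) = 3.7638, t(Reactivated) = 4.6986.
Expected months from Casual to Active: 3.7638.

3.7638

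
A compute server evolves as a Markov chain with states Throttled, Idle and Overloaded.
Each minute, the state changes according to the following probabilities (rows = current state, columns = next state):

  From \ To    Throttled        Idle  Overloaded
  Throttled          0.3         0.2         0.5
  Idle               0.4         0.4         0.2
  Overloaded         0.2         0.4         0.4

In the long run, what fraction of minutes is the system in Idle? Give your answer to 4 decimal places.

Let the stationary distribution be π with π = πP and π_1 + π_2 + π_3 = 1.
π_1 = 0.3·π_1 + 0.4·π_2 + 0.2·π_3
π_2 = 0.2·π_1 + 0.4·π_2 + 0.4·π_3
Solving with the normalization constraint gives π = (0.2979, 0.3404, 0.3617).
So the stationary probability of Idle is 0.3404.

0.3404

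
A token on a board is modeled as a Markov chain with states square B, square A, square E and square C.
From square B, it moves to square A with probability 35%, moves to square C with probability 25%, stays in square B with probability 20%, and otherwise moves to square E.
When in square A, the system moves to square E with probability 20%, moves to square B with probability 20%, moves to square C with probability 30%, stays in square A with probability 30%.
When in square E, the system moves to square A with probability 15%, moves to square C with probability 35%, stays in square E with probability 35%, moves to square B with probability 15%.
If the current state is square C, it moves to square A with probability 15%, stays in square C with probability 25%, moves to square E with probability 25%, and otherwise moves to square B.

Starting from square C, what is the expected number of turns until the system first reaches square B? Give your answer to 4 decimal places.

Let t(s) be the expected number of turns to first reach square B from state s, with t(square B) = 0. Conditioning on the first turn:
t(square A) = 1 + 0.3·t(square A) + 0.2·t(square E) + 0.3·t(square C)
t(square E) = 1 + 0.15·t(square A) + 0.35·t(square E) + 0.35·t(square C)
t(square C) = 1 + 0.15·t(square A) + 0.25·t(square E) + 0.25·t(square C)
Solving: t(square A) = 4.3099, t(square E) = 4.5278, t(square C) = 3.7046.
Expected turns from square C to square B: 3.7046.

3.7046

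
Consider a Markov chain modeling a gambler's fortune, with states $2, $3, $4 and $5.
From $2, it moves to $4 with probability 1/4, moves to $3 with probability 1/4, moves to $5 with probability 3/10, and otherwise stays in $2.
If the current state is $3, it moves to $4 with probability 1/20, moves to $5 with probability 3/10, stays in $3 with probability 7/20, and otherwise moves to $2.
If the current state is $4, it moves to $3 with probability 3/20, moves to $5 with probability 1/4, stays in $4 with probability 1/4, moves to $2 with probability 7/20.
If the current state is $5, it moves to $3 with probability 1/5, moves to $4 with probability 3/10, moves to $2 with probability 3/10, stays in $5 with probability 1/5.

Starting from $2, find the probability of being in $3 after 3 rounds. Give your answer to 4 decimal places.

Propagate the distribution vector 3 rounds from $2.
After 0 rounds: (1.0000, 0.0000, 0.0000, 0.0000)
After 1 round: (0.2000, 0.2500, 0.2500, 0.3000)
After 2 rounds: (0.2925, 0.2350, 0.2150, 0.2575)
After 3 rounds: (0.2815, 0.2391, 0.2159, 0.2635)
P(in $3 after 3 rounds) = 0.2391

0.2391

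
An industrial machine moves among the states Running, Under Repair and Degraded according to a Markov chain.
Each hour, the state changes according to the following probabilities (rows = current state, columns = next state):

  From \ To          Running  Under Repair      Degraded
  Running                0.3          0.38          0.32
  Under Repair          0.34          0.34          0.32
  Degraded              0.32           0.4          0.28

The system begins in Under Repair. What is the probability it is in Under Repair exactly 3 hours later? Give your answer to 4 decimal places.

Propagate the distribution vector 3 hours from Under Repair.
After 0 hours: (0.0000, 1.0000, 0.0000)
After 1 hour: (0.3400, 0.3400, 0.3200)
After 2 hours: (0.3200, 0.3728, 0.3072)
After 3 hours: (0.3211, 0.3712, 0.3077)
P(in Under Repair after 3 hours) = 0.3712

0.3712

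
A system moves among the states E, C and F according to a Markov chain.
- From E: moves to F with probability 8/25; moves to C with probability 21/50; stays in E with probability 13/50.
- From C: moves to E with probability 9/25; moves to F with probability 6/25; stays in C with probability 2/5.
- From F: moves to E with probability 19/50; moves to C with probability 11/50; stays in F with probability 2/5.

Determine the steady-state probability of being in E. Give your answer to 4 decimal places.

Let the stationary distribution be π with π = πP and π_1 + π_2 + π_3 = 1.
π_1 = 0.26·π_1 + 0.36·π_2 + 0.38·π_3
π_2 = 0.42·π_1 + 0.4·π_2 + 0.22·π_3
Solving with the normalization constraint gives π = (0.3330, 0.3495, 0.3174).
So the stationary probability of E is 0.3330.

0.3330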